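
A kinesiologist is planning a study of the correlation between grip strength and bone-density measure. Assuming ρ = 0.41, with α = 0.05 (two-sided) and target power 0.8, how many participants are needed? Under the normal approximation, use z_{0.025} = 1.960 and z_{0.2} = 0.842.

Fisher's z: C = ½·ln((1+r)/(1−r)) = ½·ln(2.3898) = 0.4356.
n = ((z_{α/2} + z_β)/C)² + 3.
(1.960 + 0.842) / 0.4356 = 2.802 / 0.4356 = 6.433.
n = 6.433² + 3 = 41.38 + 3 = 44.4.
Round up.

n = 45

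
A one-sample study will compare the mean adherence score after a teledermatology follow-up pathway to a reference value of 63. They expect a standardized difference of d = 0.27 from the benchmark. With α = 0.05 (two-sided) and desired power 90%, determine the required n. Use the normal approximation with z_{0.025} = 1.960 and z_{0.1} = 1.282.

n = 145

For a one-sample test: n = ((z_{α/2} + z_β) / d)².
z_{α/2} + z_β = 1.960 + 1.282 = 3.242.
n = (3.242 / 0.27)² = 12.007² = 144.18.
Round up.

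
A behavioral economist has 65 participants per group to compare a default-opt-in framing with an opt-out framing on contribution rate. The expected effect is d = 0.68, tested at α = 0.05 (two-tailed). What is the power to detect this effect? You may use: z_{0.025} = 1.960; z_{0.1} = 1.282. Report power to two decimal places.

power ≈ 0.97

For two equal groups, power = Φ(d·√(n/2) − z_{α/2}).
d·√(n/2) = 0.68 × √(65/2) = 0.68 × 5.701 = 3.877.
z_β = 3.877 − 1.960 = 1.917.
Power = Φ(1.917) = 0.972.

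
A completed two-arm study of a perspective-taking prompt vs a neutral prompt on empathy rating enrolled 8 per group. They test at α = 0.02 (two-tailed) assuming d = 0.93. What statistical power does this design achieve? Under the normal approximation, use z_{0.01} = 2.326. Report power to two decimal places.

power ≈ 0.32

For two equal groups, power = Φ(d·√(n/2) − z_{α/2}).
d·√(n/2) = 0.93 × √(8/2) = 0.93 × 2.000 = 1.860.
z_β = 1.860 − 2.326 = -0.466.
Power = Φ(-0.466) = 0.321.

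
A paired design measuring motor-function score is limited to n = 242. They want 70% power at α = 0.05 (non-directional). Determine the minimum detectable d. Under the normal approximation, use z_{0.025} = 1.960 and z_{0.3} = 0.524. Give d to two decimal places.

d_min ≈ 0.16

For a single sample (or paired design) of n = 242: d_min = (z_{α/2} + z_β)/√n.
z-sum = 1.960 + 0.524 = 2.484.
d_min = 2.484 / √242 = 2.484 / 15.556 = 0.160.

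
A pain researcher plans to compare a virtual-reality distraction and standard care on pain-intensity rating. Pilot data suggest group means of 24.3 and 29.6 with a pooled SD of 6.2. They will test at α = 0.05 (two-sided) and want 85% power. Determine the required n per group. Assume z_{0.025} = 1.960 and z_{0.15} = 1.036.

Cohen's d = |M₁ − M₂| / SD_pooled = |24.3 − 29.6| / 6.2 = 5.3 / 6.2 = 0.855.
For two independent groups with equal n: n = 2·((z_{α/2} + z_β) / d)².
z_{α/2} + z_β = 1.960 + 1.036 = 2.996.
n = 2 × (2.996 / 0.855)² = 2 × 3.504² = 2 × 12.28 = 24.6.
Round up to the next whole participant.

n = 25 per group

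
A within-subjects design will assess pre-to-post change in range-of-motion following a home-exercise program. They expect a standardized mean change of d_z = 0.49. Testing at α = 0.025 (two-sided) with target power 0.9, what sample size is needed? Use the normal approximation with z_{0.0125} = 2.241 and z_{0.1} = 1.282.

n = 52 pairs

For a paired (one-sample on differences) test: n = ((z_{α/2} + z_β) / d)².
z_{α/2} + z_β = 2.241 + 1.282 = 3.523.
n = (3.523 / 0.49)² = 7.190² = 51.69.
Round up.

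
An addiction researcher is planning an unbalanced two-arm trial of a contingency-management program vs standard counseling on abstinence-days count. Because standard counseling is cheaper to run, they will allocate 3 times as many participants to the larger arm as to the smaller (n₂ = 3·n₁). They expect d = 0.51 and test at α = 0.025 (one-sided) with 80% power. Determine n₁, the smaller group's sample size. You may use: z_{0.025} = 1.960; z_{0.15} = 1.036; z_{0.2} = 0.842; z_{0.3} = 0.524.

n₁ = 41

With allocation ratio k = n₂/n₁ = 3, Var(x̄₁−x̄₂) = σ²(1/n₁ + 1/(k·n₁)) = σ²·(k+1)/(k·n₁).
So n₁ = (1 + 1/k)·((z_{α} + z_β)/d)² = 1.333 × (2.802/0.51)².
n₁ = 1.333 × 30.19 = 40.2.
Round up: n₁ = 41, giving n₂ = 3 × 41 = 123.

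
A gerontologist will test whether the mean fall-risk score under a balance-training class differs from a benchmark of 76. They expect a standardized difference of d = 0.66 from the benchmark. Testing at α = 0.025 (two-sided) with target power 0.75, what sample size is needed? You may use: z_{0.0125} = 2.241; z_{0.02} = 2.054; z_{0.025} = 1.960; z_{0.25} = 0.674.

n = 20

For a one-sample test: n = ((z_{α/2} + z_β) / d)².
z_{α/2} + z_β = 2.241 + 0.674 = 2.915.
n = (2.915 / 0.66)² = 4.417² = 19.51.
Round up.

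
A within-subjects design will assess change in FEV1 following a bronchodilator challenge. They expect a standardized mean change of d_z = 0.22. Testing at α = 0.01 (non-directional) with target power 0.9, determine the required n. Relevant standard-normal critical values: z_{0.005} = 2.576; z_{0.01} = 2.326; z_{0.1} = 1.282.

For a paired (one-sample on differences) test: n = ((z_{α/2} + z_β) / d)².
z_{α/2} + z_β = 2.576 + 1.282 = 3.858.
n = (3.858 / 0.22)² = 17.536² = 307.52.
Round up.

n = 308 pairs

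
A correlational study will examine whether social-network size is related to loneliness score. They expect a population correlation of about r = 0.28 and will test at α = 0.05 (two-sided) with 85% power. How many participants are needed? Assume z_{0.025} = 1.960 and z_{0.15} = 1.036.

n = 112

Fisher's z: C = ½·ln((1+r)/(1−r)) = ½·ln(1.7778) = 0.2877.
n = ((z_{α/2} + z_β)/C)² + 3.
(1.960 + 1.036) / 0.2877 = 2.996 / 0.2877 = 10.414.
n = 10.414² + 3 = 108.44 + 3 = 111.4.
Round up.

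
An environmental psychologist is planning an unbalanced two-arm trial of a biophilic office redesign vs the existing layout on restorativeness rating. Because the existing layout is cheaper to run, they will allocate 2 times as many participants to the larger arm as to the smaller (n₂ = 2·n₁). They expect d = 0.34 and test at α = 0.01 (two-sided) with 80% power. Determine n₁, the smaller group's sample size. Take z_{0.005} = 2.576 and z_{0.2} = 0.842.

With allocation ratio k = n₂/n₁ = 2, Var(x̄₁−x̄₂) = σ²(1/n₁ + 1/(k·n₁)) = σ²·(k+1)/(k·n₁).
So n₁ = (1 + 1/k)·((z_{α/2} + z_β)/d)² = 1.500 × (3.418/0.34)².
n₁ = 1.500 × 101.06 = 151.6.
Round up: n₁ = 152, giving n₂ = 2 × 152 = 304.

n₁ = 152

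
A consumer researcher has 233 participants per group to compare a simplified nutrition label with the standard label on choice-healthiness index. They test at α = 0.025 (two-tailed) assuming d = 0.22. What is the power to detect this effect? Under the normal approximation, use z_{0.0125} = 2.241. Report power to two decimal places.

power ≈ 0.55

For two equal groups, power = Φ(d·√(n/2) − z_{α/2}).
d·√(n/2) = 0.22 × √(233/2) = 0.22 × 10.794 = 2.375.
z_β = 2.375 − 2.241 = 0.134.
Power = Φ(0.134) = 0.553.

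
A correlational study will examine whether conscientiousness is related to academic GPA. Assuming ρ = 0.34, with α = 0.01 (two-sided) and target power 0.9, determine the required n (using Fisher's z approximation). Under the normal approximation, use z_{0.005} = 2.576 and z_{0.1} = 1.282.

Fisher's z: C = ½·ln((1+r)/(1−r)) = ½·ln(2.0303) = 0.3541.
n = ((z_{α/2} + z_β)/C)² + 3.
(2.576 + 1.282) / 0.3541 = 3.858 / 0.3541 = 10.895.
n = 10.895² + 3 = 118.71 + 3 = 121.7.
Round up.

n = 122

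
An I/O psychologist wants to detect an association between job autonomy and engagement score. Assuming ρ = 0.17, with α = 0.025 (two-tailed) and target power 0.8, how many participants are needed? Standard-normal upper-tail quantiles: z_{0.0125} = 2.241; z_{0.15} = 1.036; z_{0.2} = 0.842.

Fisher's z: C = ½·ln((1+r)/(1−r)) = ½·ln(1.4096) = 0.1717.
n = ((z_{α/2} + z_β)/C)² + 3.
(2.241 + 0.842) / 0.1717 = 3.083 / 0.1717 = 17.956.
n = 17.956² + 3 = 322.41 + 3 = 325.4.
Round up.

n = 326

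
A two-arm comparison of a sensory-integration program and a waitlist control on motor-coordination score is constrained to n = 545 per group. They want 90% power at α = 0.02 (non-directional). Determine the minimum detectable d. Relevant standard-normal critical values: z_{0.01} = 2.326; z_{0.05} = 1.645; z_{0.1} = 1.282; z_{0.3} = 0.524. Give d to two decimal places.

For two independent groups of n = 545 each: d_min = (z_{α/2} + z_β)·√(2/n).
z-sum = 2.326 + 1.282 = 3.608.
d_min = 3.608 × √(2/545) = 3.608 × 0.0606 = 0.219.

d_min ≈ 0.22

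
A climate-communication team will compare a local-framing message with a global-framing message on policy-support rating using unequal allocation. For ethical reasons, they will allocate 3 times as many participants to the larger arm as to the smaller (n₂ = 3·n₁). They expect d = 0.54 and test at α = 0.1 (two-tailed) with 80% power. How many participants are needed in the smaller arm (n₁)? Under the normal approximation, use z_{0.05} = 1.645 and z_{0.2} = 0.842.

n₁ = 29

With allocation ratio k = n₂/n₁ = 3, Var(x̄₁−x̄₂) = σ²(1/n₁ + 1/(k·n₁)) = σ²·(k+1)/(k·n₁).
So n₁ = (1 + 1/k)·((z_{α/2} + z_β)/d)² = 1.333 × (2.487/0.54)².
n₁ = 1.333 × 21.21 = 28.3.
Round up: n₁ = 29, giving n₂ = 3 × 29 = 87.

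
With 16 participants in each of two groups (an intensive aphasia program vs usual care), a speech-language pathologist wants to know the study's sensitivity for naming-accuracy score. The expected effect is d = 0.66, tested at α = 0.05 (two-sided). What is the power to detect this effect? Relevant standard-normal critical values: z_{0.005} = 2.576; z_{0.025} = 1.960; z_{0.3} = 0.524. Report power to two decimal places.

For two equal groups, power = Φ(d·√(n/2) − z_{α/2}).
d·√(n/2) = 0.66 × √(16/2) = 0.66 × 2.828 = 1.867.
z_β = 1.867 − 1.960 = -0.093.
Power = Φ(-0.093) = 0.463.

power ≈ 0.46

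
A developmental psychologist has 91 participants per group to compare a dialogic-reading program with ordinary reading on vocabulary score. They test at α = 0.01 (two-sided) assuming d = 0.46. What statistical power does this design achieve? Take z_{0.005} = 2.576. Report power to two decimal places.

power ≈ 0.70

For two equal groups, power = Φ(d·√(n/2) − z_{α/2}).
d·√(n/2) = 0.46 × √(91/2) = 0.46 × 6.745 = 3.103.
z_β = 3.103 − 2.576 = 0.527.
Power = Φ(0.527) = 0.701.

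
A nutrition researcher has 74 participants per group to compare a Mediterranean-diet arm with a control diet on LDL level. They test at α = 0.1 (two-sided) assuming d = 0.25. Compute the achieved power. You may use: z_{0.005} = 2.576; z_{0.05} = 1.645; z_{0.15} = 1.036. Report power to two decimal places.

power ≈ 0.45

For two equal groups, power = Φ(d·√(n/2) − z_{α/2}).
d·√(n/2) = 0.25 × √(74/2) = 0.25 × 6.083 = 1.521.
z_β = 1.521 − 1.645 = -0.124.
Power = Φ(-0.124) = 0.451.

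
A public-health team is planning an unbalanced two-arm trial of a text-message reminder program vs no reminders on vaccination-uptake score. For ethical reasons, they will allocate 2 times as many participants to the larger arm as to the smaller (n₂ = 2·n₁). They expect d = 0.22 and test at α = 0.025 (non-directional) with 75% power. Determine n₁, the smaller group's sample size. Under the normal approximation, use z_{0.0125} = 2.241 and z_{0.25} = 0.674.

With allocation ratio k = n₂/n₁ = 2, Var(x̄₁−x̄₂) = σ²(1/n₁ + 1/(k·n₁)) = σ²·(k+1)/(k·n₁).
So n₁ = (1 + 1/k)·((z_{α/2} + z_β)/d)² = 1.500 × (2.915/0.22)².
n₁ = 1.500 × 175.56 = 263.3.
Round up: n₁ = 264, giving n₂ = 2 × 264 = 528.

n₁ = 264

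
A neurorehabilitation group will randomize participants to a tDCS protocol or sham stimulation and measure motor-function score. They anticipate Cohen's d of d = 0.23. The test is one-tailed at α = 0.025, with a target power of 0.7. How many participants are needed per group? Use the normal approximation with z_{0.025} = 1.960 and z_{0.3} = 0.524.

n = 234 per group

For two independent groups with equal n: n = 2·((z_{α} + z_β) / d)².
z_{α} + z_β = 1.960 + 0.524 = 2.484.
n = 2 × (2.484 / 0.23)² = 2 × 10.800² = 2 × 116.64 = 233.3.
Round up to the next whole participant.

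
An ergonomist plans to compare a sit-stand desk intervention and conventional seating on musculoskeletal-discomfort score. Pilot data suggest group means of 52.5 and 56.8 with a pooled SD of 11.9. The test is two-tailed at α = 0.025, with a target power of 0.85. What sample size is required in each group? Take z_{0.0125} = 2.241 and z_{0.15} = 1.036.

Cohen's d = |M₁ − M₂| / SD_pooled = |52.5 − 56.8| / 11.9 = 4.3 / 11.9 = 0.361.
For two independent groups with equal n: n = 2·((z_{α/2} + z_β) / d)².
z_{α/2} + z_β = 2.241 + 1.036 = 3.277.
n = 2 × (3.277 / 0.361)² = 2 × 9.078² = 2 × 82.40 = 164.8.
Round up to the next whole participant.

n = 165 per group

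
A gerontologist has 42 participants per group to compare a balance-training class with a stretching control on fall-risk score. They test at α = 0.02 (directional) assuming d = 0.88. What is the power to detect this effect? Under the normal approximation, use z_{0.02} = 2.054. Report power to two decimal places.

power ≈ 0.98

For two equal groups, power = Φ(d·√(n/2) − z_{α}).
d·√(n/2) = 0.88 × √(42/2) = 0.88 × 4.583 = 4.033.
z_β = 4.033 − 2.054 = 1.979.
Power = Φ(1.979) = 0.976.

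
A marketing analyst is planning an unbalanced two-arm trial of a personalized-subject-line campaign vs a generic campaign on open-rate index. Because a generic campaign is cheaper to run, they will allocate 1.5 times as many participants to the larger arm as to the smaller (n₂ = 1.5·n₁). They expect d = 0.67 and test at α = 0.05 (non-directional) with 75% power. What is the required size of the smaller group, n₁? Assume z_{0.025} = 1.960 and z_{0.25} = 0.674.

With allocation ratio k = n₂/n₁ = 1.5, Var(x̄₁−x̄₂) = σ²(1/n₁ + 1/(k·n₁)) = σ²·(k+1)/(k·n₁).
So n₁ = (1 + 1/k)·((z_{α/2} + z_β)/d)² = 1.667 × (2.634/0.67)².
n₁ = 1.667 × 15.46 = 25.8.
Round up: n₁ = 26, giving n₂ = 1.5 × 26 = 39.

n₁ = 26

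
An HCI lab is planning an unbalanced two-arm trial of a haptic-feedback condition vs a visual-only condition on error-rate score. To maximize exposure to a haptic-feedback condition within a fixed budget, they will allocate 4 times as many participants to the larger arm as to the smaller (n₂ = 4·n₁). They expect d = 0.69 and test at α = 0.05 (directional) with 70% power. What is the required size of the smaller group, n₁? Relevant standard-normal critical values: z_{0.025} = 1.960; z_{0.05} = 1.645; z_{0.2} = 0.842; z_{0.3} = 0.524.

n₁ = 13

With allocation ratio k = n₂/n₁ = 4, Var(x̄₁−x̄₂) = σ²(1/n₁ + 1/(k·n₁)) = σ²·(k+1)/(k·n₁).
So n₁ = (1 + 1/k)·((z_{α} + z_β)/d)² = 1.250 × (2.169/0.69)².
n₁ = 1.250 × 9.88 = 12.4.
Round up: n₁ = 13, giving n₂ = 4 × 13 = 52.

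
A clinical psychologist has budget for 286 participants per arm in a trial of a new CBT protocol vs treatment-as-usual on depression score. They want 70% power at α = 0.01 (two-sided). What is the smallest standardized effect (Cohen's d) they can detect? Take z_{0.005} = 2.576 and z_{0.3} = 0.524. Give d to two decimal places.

d_min ≈ 0.26

For two independent groups of n = 286 each: d_min = (z_{α/2} + z_β)·√(2/n).
z-sum = 2.576 + 0.524 = 3.100.
d_min = 3.100 × √(2/286) = 3.100 × 0.0836 = 0.259.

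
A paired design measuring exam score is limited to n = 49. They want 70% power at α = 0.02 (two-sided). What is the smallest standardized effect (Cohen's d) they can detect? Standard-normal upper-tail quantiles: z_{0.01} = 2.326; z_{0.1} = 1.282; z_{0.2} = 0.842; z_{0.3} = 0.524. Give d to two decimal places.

d_min ≈ 0.41

For a single sample (or paired design) of n = 49: d_min = (z_{α/2} + z_β)/√n.
z-sum = 2.326 + 0.524 = 2.850.
d_min = 2.850 / √49 = 2.850 / 7.000 = 0.407.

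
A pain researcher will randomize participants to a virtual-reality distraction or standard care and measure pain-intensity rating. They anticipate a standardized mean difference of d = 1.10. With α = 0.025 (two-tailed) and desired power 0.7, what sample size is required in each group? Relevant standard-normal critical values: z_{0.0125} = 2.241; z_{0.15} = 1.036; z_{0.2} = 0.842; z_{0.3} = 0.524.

n = 13 per group

For two independent groups with equal n: n = 2·((z_{α/2} + z_β) / d)².
z_{α/2} + z_β = 2.241 + 0.524 = 2.765.
n = 2 × (2.765 / 1.10)² = 2 × 2.514² = 2 × 6.32 = 12.6.
Round up to the next whole participant.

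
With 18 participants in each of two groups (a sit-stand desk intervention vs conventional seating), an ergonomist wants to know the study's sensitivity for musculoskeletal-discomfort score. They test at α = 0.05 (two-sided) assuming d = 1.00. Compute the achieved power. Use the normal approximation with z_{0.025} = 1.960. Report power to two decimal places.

For two equal groups, power = Φ(d·√(n/2) − z_{α/2}).
d·√(n/2) = 1.00 × √(18/2) = 1.00 × 3.000 = 3.000.
z_β = 3.000 − 1.960 = 1.040.
Power = Φ(1.040) = 0.851.

power ≈ 0.85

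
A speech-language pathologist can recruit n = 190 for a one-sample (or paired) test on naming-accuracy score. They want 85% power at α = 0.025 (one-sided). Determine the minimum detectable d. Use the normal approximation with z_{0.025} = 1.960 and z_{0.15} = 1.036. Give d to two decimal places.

For a single sample (or paired design) of n = 190: d_min = (z_{α} + z_β)/√n.
z-sum = 1.960 + 1.036 = 2.996.
d_min = 2.996 / √190 = 2.996 / 13.784 = 0.217.

d_min ≈ 0.22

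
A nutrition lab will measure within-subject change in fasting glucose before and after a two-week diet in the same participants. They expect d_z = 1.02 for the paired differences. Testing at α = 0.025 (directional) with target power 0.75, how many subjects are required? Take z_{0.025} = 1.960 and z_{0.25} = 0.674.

n = 7 pairs

For a paired (one-sample on differences) test: n = ((z_{α} + z_β) / d)².
z_{α} + z_β = 1.960 + 0.674 = 2.634.
n = (2.634 / 1.02)² = 2.582² = 6.67.
Round up.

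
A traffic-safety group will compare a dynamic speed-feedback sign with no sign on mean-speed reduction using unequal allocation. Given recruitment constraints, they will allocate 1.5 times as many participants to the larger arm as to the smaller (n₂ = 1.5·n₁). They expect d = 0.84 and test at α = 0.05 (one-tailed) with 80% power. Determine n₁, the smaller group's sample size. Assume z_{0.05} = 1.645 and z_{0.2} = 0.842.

n₁ = 15

With allocation ratio k = n₂/n₁ = 1.5, Var(x̄₁−x̄₂) = σ²(1/n₁ + 1/(k·n₁)) = σ²·(k+1)/(k·n₁).
So n₁ = (1 + 1/k)·((z_{α} + z_β)/d)² = 1.667 × (2.487/0.84)².
n₁ = 1.667 × 8.77 = 14.6.
Round up: n₁ = 15, giving n₂ = ⌈1.5 × 15⌉ = ⌈22.5⌉ = 23.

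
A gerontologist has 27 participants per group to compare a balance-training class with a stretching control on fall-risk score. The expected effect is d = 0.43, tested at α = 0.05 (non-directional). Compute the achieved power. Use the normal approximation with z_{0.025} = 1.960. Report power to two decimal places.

For two equal groups, power = Φ(d·√(n/2) − z_{α/2}).
d·√(n/2) = 0.43 × √(27/2) = 0.43 × 3.674 = 1.580.
z_β = 1.580 − 1.960 = -0.380.
Power = Φ(-0.380) = 0.352.

power ≈ 0.35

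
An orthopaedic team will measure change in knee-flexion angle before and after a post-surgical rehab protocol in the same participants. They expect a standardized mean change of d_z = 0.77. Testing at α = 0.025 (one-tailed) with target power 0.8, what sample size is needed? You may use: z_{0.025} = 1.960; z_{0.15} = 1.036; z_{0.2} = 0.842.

n = 14 pairs

For a paired (one-sample on differences) test: n = ((z_{α} + z_β) / d)².
z_{α} + z_β = 1.960 + 0.842 = 2.802.
n = (2.802 / 0.77)² = 3.639² = 13.24.
Round up.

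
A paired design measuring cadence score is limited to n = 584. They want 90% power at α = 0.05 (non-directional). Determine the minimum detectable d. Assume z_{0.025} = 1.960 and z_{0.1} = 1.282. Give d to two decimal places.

For a single sample (or paired design) of n = 584: d_min = (z_{α/2} + z_β)/√n.
z-sum = 1.960 + 1.282 = 3.242.
d_min = 3.242 / √584 = 3.242 / 24.166 = 0.134.

d_min ≈ 0.13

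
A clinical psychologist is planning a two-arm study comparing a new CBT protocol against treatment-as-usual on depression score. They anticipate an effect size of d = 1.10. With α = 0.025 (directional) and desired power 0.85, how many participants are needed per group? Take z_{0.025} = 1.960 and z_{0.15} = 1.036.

n = 15 per group

For two independent groups with equal n: n = 2·((z_{α} + z_β) / d)².
z_{α} + z_β = 1.960 + 1.036 = 2.996.
n = 2 × (2.996 / 1.10)² = 2 × 2.724² = 2 × 7.42 = 14.8.
Round up to the next whole participant.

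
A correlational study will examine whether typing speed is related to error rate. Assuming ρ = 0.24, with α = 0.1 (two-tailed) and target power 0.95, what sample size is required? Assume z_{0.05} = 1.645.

Fisher's z: C = ½·ln((1+r)/(1−r)) = ½·ln(1.6316) = 0.2448.
n = ((z_{α/2} + z_β)/C)² + 3.
(1.645 + 1.645) / 0.2448 = 3.290 / 0.2448 = 13.440.
n = 13.440² + 3 = 180.62 + 3 = 183.6.
Round up.

n = 184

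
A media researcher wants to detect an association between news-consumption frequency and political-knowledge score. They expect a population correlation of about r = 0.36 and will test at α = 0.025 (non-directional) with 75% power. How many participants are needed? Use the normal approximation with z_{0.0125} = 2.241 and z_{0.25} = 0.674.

n = 63

Fisher's z: C = ½·ln((1+r)/(1−r)) = ½·ln(2.1250) = 0.3769.
n = ((z_{α/2} + z_β)/C)² + 3.
(2.241 + 0.674) / 0.3769 = 2.915 / 0.3769 = 7.734.
n = 7.734² + 3 = 59.82 + 3 = 62.8.
Round up.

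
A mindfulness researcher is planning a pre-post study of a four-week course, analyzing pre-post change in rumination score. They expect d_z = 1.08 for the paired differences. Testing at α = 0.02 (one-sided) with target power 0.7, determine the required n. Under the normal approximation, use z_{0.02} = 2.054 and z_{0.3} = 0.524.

For a paired (one-sample on differences) test: n = ((z_{α} + z_β) / d)².
z_{α} + z_β = 2.054 + 0.524 = 2.578.
n = (2.578 / 1.08)² = 2.387² = 5.70.
Round up.

n = 6 pairs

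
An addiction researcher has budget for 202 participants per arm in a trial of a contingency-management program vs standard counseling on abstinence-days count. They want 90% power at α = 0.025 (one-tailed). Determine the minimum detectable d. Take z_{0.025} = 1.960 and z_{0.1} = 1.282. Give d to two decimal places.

d_min ≈ 0.32

For two independent groups of n = 202 each: d_min = (z_{α} + z_β)·√(2/n).
z-sum = 1.960 + 1.282 = 3.242.
d_min = 3.242 × √(2/202) = 3.242 × 0.0995 = 0.323.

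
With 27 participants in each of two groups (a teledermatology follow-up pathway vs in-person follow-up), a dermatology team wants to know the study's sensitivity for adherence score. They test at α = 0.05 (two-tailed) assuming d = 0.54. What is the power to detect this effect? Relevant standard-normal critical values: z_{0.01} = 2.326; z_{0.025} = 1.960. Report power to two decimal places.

power ≈ 0.51

For two equal groups, power = Φ(d·√(n/2) − z_{α/2}).
d·√(n/2) = 0.54 × √(27/2) = 0.54 × 3.674 = 1.984.
z_β = 1.984 − 1.960 = 0.024.
Power = Φ(0.024) = 0.510.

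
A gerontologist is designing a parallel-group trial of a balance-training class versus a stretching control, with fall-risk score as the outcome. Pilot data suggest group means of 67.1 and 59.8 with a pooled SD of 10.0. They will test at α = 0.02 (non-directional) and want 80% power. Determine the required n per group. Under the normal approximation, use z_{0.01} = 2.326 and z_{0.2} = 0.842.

Cohen's d = |M₁ − M₂| / SD_pooled = |67.1 − 59.8| / 10.0 = 7.3 / 10.0 = 0.730.
For two independent groups with equal n: n = 2·((z_{α/2} + z_β) / d)².
z_{α/2} + z_β = 2.326 + 0.842 = 3.168.
n = 2 × (3.168 / 0.730)² = 2 × 4.340² = 2 × 18.83 = 37.7.
Round up to the next whole participant.

n = 38 per group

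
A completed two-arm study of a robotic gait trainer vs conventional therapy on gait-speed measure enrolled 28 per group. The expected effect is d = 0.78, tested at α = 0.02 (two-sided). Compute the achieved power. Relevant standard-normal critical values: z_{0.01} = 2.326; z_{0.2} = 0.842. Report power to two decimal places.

power ≈ 0.72

For two equal groups, power = Φ(d·√(n/2) − z_{α/2}).
d·√(n/2) = 0.78 × √(28/2) = 0.78 × 3.742 = 2.918.
z_β = 2.918 − 2.326 = 0.592.
Power = Φ(0.592) = 0.723.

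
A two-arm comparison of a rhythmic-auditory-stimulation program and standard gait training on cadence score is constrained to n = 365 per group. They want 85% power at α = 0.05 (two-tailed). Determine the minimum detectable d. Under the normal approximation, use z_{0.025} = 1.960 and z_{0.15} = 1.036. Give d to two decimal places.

d_min ≈ 0.22

For two independent groups of n = 365 each: d_min = (z_{α/2} + z_β)·√(2/n).
z-sum = 1.960 + 1.036 = 2.996.
d_min = 2.996 × √(2/365) = 2.996 × 0.0740 = 0.222.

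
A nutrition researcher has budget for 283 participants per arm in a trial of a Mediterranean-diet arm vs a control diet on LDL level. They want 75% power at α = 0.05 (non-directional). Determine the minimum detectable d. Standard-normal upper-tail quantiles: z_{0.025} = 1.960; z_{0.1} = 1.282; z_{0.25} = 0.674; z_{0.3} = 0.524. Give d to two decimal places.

d_min ≈ 0.22

For two independent groups of n = 283 each: d_min = (z_{α/2} + z_β)·√(2/n).
z-sum = 1.960 + 0.674 = 2.634.
d_min = 2.634 × √(2/283) = 2.634 × 0.0841 = 0.221.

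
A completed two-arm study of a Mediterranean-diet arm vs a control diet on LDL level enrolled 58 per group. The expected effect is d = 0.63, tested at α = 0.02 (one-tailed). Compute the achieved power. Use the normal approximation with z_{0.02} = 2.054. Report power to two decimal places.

power ≈ 0.91

For two equal groups, power = Φ(d·√(n/2) − z_{α}).
d·√(n/2) = 0.63 × √(58/2) = 0.63 × 5.385 = 3.393.
z_β = 3.393 − 2.054 = 1.339.
Power = Φ(1.339) = 0.910.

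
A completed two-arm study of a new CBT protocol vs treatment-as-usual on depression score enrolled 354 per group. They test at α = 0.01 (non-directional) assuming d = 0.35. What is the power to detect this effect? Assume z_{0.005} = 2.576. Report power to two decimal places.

For two equal groups, power = Φ(d·√(n/2) − z_{α/2}).
d·√(n/2) = 0.35 × √(354/2) = 0.35 × 13.304 = 4.656.
z_β = 4.656 − 2.576 = 2.080.
Power = Φ(2.080) = 0.981.

power ≈ 0.98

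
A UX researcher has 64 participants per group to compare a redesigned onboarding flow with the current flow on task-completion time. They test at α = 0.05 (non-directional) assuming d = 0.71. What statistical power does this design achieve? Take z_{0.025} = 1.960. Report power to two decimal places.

For two equal groups, power = Φ(d·√(n/2) − z_{α/2}).
d·√(n/2) = 0.71 × √(64/2) = 0.71 × 5.657 = 4.016.
z_β = 4.016 − 1.960 = 2.056.
Power = Φ(2.056) = 0.980.

power ≈ 0.98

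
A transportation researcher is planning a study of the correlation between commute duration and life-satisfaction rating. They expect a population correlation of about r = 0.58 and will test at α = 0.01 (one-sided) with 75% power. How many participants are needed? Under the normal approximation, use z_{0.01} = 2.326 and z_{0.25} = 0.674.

n = 24

Fisher's z: C = ½·ln((1+r)/(1−r)) = ½·ln(3.7619) = 0.6625.
n = ((z_{α} + z_β)/C)² + 3.
(2.326 + 0.674) / 0.6625 = 3.000 / 0.6625 = 4.528.
n = 4.528² + 3 = 20.51 + 3 = 23.5.
Round up.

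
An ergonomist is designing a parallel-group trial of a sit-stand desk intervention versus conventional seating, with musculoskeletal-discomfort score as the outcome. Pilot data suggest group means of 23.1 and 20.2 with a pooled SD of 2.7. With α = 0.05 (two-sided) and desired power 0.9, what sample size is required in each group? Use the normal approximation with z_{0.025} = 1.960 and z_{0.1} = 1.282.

n = 19 per group

Cohen's d = |M₁ − M₂| / SD_pooled = |23.1 − 20.2| / 2.7 = 2.9 / 2.7 = 1.074.
For two independent groups with equal n: n = 2·((z_{α/2} + z_β) / d)².
z_{α/2} + z_β = 1.960 + 1.282 = 3.242.
n = 2 × (3.242 / 1.074)² = 2 × 3.019² = 2 × 9.11 = 18.2.
Round up to the next whole participant.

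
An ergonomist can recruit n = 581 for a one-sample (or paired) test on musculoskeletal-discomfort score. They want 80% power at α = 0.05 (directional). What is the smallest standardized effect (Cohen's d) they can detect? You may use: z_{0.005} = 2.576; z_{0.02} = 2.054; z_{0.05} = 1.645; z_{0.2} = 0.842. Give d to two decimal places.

For a single sample (or paired design) of n = 581: d_min = (z_{α} + z_β)/√n.
z-sum = 1.645 + 0.842 = 2.487.
d_min = 2.487 / √581 = 2.487 / 24.104 = 0.103.

d_min ≈ 0.10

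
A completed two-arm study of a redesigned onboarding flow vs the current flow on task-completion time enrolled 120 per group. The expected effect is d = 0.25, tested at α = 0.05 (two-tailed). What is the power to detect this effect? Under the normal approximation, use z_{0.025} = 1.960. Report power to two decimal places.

power ≈ 0.49

For two equal groups, power = Φ(d·√(n/2) − z_{α/2}).
d·√(n/2) = 0.25 × √(120/2) = 0.25 × 7.746 = 1.936.
z_β = 1.936 − 1.960 = -0.024.
Power = Φ(-0.024) = 0.491.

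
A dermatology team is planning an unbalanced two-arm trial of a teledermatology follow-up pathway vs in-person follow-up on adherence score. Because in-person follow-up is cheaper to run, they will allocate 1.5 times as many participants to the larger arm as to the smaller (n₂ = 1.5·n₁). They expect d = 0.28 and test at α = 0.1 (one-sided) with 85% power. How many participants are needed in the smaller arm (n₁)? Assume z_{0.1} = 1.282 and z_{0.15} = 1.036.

With allocation ratio k = n₂/n₁ = 1.5, Var(x̄₁−x̄₂) = σ²(1/n₁ + 1/(k·n₁)) = σ²·(k+1)/(k·n₁).
So n₁ = (1 + 1/k)·((z_{α} + z_β)/d)² = 1.667 × (2.318/0.28)².
n₁ = 1.667 × 68.53 = 114.2.
Round up: n₁ = 115, giving n₂ = ⌈1.5 × 115⌉ = ⌈172.5⌉ = 173.

n₁ = 115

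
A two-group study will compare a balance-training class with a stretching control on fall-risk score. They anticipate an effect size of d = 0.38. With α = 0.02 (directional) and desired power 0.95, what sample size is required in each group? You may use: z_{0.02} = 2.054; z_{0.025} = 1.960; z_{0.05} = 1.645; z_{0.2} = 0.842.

For two independent groups with equal n: n = 2·((z_{α} + z_β) / d)².
z_{α} + z_β = 2.054 + 1.645 = 3.699.
n = 2 × (3.699 / 0.38)² = 2 × 9.734² = 2 × 94.75 = 189.5.
Round up to the next whole participant.

n = 190 per group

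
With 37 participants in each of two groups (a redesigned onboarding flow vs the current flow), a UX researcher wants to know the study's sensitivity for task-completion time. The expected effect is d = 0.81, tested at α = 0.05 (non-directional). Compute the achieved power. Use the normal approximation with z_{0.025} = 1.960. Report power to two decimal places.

For two equal groups, power = Φ(d·√(n/2) − z_{α/2}).
d·√(n/2) = 0.81 × √(37/2) = 0.81 × 4.301 = 3.484.
z_β = 3.484 − 1.960 = 1.524.
Power = Φ(1.524) = 0.936.

power ≈ 0.94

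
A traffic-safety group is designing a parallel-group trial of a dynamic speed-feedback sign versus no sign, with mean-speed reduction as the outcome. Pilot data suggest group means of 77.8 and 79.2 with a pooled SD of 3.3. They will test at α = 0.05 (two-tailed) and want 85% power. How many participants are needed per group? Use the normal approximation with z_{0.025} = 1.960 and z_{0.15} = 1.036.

n = 100 per group

Cohen's d = |M₁ − M₂| / SD_pooled = |77.8 − 79.2| / 3.3 = 1.4 / 3.3 = 0.424.
For two independent groups with equal n: n = 2·((z_{α/2} + z_β) / d)².
z_{α/2} + z_β = 1.960 + 1.036 = 2.996.
n = 2 × (2.996 / 0.424)² = 2 × 7.066² = 2 × 49.93 = 99.9.
Round up to the next whole participant.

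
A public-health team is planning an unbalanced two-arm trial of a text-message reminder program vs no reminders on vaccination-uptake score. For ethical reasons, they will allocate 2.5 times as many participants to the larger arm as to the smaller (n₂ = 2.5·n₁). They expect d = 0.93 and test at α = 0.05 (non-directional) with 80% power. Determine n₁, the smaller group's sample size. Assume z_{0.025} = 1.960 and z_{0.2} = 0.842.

n₁ = 13

With allocation ratio k = n₂/n₁ = 2.5, Var(x̄₁−x̄₂) = σ²(1/n₁ + 1/(k·n₁)) = σ²·(k+1)/(k·n₁).
So n₁ = (1 + 1/k)·((z_{α/2} + z_β)/d)² = 1.400 × (2.802/0.93)².
n₁ = 1.400 × 9.08 = 12.7.
Round up: n₁ = 13, giving n₂ = ⌈2.5 × 13⌉ = ⌈32.5⌉ = 33.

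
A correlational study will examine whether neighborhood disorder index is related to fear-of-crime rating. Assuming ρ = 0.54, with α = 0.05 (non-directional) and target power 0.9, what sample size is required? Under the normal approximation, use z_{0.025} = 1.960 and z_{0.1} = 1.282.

n = 32

Fisher's z: C = ½·ln((1+r)/(1−r)) = ½·ln(3.3478) = 0.6042.
n = ((z_{α/2} + z_β)/C)² + 3.
(1.960 + 1.282) / 0.6042 = 3.242 / 0.6042 = 5.366.
n = 5.366² + 3 = 28.79 + 3 = 31.8.
Round up.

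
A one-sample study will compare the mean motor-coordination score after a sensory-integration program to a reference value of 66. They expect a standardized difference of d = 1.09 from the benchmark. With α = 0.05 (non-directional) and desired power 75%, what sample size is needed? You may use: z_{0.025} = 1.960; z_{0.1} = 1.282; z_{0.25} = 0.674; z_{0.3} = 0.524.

For a one-sample test: n = ((z_{α/2} + z_β) / d)².
z_{α/2} + z_β = 1.960 + 0.674 = 2.634.
n = (2.634 / 1.09)² = 2.417² = 5.84.
Round up.

n = 6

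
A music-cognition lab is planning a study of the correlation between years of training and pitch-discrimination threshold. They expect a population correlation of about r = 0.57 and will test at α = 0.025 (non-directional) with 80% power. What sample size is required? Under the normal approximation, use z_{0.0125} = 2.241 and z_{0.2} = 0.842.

Fisher's z: C = ½·ln((1+r)/(1−r)) = ½·ln(3.6512) = 0.6475.
n = ((z_{α/2} + z_β)/C)² + 3.
(2.241 + 0.842) / 0.6475 = 3.083 / 0.6475 = 4.761.
n = 4.761² + 3 = 22.67 + 3 = 25.7.
Round up.

n = 26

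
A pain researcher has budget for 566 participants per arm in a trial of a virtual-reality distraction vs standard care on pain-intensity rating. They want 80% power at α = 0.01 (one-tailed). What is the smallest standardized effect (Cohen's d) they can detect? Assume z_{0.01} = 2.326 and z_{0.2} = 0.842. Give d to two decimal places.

d_min ≈ 0.19

For two independent groups of n = 566 each: d_min = (z_{α} + z_β)·√(2/n).
z-sum = 2.326 + 0.842 = 3.168.
d_min = 3.168 × √(2/566) = 3.168 × 0.0594 = 0.188.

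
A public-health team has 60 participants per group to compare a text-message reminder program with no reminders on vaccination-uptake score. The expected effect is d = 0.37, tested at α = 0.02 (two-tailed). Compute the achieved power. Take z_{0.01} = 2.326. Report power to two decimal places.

For two equal groups, power = Φ(d·√(n/2) − z_{α/2}).
d·√(n/2) = 0.37 × √(60/2) = 0.37 × 5.477 = 2.027.
z_β = 2.027 − 2.326 = -0.299.
Power = Φ(-0.299) = 0.382.

power ≈ 0.38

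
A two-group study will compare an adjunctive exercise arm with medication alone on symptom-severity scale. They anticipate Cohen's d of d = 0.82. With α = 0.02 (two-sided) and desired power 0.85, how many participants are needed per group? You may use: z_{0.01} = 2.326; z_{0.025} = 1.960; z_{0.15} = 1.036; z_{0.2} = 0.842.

For two independent groups with equal n: n = 2·((z_{α/2} + z_β) / d)².
z_{α/2} + z_β = 2.326 + 1.036 = 3.362.
n = 2 × (3.362 / 0.82)² = 2 × 4.100² = 2 × 16.81 = 33.6.
Round up to the next whole participant.

n = 34 per group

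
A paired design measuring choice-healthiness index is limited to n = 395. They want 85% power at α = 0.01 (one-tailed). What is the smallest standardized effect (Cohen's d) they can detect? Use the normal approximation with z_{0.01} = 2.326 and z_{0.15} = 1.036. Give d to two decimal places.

d_min ≈ 0.17

For a single sample (or paired design) of n = 395: d_min = (z_{α} + z_β)/√n.
z-sum = 2.326 + 1.036 = 3.362.
d_min = 3.362 / √395 = 3.362 / 19.875 = 0.169.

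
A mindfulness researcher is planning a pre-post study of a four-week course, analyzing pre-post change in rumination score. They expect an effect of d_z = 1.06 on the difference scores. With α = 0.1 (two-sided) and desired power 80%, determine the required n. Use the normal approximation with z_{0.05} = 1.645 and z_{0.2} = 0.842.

n = 6 pairs

For a paired (one-sample on differences) test: n = ((z_{α/2} + z_β) / d)².
z_{α/2} + z_β = 1.645 + 0.842 = 2.487.
n = (2.487 / 1.06)² = 2.346² = 5.50.
Round up.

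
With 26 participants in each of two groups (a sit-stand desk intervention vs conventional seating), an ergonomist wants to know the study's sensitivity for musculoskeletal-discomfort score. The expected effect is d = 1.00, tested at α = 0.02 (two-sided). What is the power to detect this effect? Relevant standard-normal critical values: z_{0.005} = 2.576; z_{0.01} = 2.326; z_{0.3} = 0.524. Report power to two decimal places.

For two equal groups, power = Φ(d·√(n/2) − z_{α/2}).
d·√(n/2) = 1.00 × √(26/2) = 1.00 × 3.606 = 3.606.
z_β = 3.606 − 2.326 = 1.280.
Power = Φ(1.280) = 0.900.

power ≈ 0.90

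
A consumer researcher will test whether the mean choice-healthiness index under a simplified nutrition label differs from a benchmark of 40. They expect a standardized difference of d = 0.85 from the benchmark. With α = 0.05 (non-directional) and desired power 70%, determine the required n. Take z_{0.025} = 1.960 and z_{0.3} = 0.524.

n = 9

For a one-sample test: n = ((z_{α/2} + z_β) / d)².
z_{α/2} + z_β = 1.960 + 0.524 = 2.484.
n = (2.484 / 0.85)² = 2.922² = 8.54.
Round up.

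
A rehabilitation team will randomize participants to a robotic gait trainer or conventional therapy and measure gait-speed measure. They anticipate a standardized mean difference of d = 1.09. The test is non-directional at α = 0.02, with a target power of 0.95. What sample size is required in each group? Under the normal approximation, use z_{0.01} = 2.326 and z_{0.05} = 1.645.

n = 27 per group

For two independent groups with equal n: n = 2·((z_{α/2} + z_β) / d)².
z_{α/2} + z_β = 2.326 + 1.645 = 3.971.
n = 2 × (3.971 / 1.09)² = 2 × 3.643² = 2 × 13.27 = 26.5.
Round up to the next whole participant.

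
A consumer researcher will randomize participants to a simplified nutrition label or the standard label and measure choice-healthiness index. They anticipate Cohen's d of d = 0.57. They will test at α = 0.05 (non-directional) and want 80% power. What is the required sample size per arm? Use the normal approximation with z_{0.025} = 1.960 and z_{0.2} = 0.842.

n = 49 per group

For two independent groups with equal n: n = 2·((z_{α/2} + z_β) / d)².
z_{α/2} + z_β = 1.960 + 0.842 = 2.802.
n = 2 × (2.802 / 0.57)² = 2 × 4.916² = 2 × 24.16 = 48.3.
Round up to the next whole participant.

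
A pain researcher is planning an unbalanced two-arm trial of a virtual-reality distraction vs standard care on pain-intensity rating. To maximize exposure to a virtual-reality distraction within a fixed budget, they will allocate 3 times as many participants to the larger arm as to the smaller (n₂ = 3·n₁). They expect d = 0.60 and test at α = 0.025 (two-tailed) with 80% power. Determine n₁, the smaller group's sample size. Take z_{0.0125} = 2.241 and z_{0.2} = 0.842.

n₁ = 36

With allocation ratio k = n₂/n₁ = 3, Var(x̄₁−x̄₂) = σ²(1/n₁ + 1/(k·n₁)) = σ²·(k+1)/(k·n₁).
So n₁ = (1 + 1/k)·((z_{α/2} + z_β)/d)² = 1.333 × (3.083/0.60)².
n₁ = 1.333 × 26.40 = 35.2.
Round up: n₁ = 36, giving n₂ = 3 × 36 = 108.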